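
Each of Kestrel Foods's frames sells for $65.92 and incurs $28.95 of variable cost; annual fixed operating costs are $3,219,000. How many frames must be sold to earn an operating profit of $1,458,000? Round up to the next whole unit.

126,508 frames

Unit CM = price − variable cost = $65.92 − $28.95 = $36.97.
Units = (FC + target) / CM = ($3,219,000 + $1,458,000) / $36.97 = 126,507.98, so 126,508 frames.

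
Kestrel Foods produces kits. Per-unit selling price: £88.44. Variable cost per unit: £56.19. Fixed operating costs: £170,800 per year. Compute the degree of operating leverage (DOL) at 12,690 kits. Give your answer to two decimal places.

1.72

Total contribution margin = 12,690 × £32.25 = £409,252.50.
EBIT = £409,252.50 − £170,800 = £238,452.50.
DOL = contribution ÷ EBIT = £409,252.50 ÷ £238,452.50 = 1.7163.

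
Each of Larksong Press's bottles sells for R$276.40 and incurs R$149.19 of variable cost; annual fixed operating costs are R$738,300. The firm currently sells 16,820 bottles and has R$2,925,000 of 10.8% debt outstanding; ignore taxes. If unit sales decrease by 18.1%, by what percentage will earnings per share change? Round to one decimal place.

At 16,820 units, contribution = 16,820 × R$127.21 = R$2,139,672.20.
Subtracting fixed costs: EBIT = R$2,139,672.20 − R$738,300 = R$1,401,372.20.
After interest of R$315,900.00, pre-tax earnings = R$1,085,472.20.
DCL = total CM / (EBIT − I) = R$2,139,672.20 / R$1,085,472.20 = 1.9712.
EPS therefore changes by 1.9712 × (-18.1%) = -35.7%.

-35.7%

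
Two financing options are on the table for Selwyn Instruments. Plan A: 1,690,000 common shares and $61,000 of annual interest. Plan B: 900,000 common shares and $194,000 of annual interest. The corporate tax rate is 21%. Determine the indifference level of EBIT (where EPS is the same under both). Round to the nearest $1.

At indifference, (EBIT − 61,000)(1 − t)/1,690,000 = (EBIT − 194,000)(1 − t)/900,000.
The (1 − t) factor cancels: (EBIT − 61,000) × 900,000 = (EBIT − 194,000) × 1,690,000.
Solving, EBIT = (194,000·1,690,000 − 61,000·900,000) / (1,690,000 − 900,000) = 272,960,000,000 / 790,000 = 345,518.99.

$345,519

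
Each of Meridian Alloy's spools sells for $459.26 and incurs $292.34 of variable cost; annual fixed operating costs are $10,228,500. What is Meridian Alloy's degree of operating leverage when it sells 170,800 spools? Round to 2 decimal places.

At 170,800 units, contribution = 170,800 × $166.92 = $28,509,936.00.
Operating income = contribution − fixed costs = $28,509,936.00 − $10,228,500 = $18,281,436.00.
Degree of operating leverage = $28,509,936.00 / $18,281,436.00 = 1.5595.

1.56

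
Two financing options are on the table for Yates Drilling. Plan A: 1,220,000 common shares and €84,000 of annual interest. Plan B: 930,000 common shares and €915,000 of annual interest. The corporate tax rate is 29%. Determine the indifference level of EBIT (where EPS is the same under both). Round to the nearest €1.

Set EPS_A = EPS_B: (EBIT − €84,000)(1 − 0.29) ÷ 1,220,000 = (EBIT − €915,000)(1 − 0.29) ÷ 930,000.
Cancelling (1 − t) and cross-multiplying: 930,000·(EBIT − 84,000) = 1,220,000·(EBIT − 915,000).
EBIT × (1,220,000 − 930,000) = 915,000 × 1,220,000 − 84,000 × 930,000 = 1,038,180,000,000, so EBIT = 1,038,180,000,000 ÷ 290,000 = 3,579,931.03.

€3,579,931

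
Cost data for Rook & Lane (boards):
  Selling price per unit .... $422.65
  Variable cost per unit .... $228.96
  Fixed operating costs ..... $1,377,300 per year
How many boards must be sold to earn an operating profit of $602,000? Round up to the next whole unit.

Unit CM = price − variable cost = $422.65 − $228.96 = $193.69.
Units = (FC + target) / CM = ($1,377,300 + $602,000) / $193.69 = 10,218.91, so 10,219 boards.

10,219 boards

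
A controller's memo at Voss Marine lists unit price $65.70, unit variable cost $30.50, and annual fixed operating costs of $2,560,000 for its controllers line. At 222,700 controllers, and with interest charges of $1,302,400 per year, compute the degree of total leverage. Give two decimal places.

1.97

Total contribution margin = 222,700 × $35.20 = $7,839,040.00.
Subtracting fixed costs: EBIT = $7,839,040.00 − $2,560,000 = $5,279,040.00. Interest = $1,302,400.00.
DOL = $7,839,040.00 ÷ $5,279,040.00 = 1.4849; DFL = $5,279,040.00 ÷ $3,976,640.00 = 1.3275.
DCL = DOL × DFL = 1.4849 × 1.3275 = 1.9712.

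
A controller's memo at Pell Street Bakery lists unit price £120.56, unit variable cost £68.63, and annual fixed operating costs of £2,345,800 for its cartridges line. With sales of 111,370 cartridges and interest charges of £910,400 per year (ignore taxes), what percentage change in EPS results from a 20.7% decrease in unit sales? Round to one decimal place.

Total contribution margin = 111,370 × £51.93 = £5,783,444.10.
Operating income = contribution − fixed costs = £5,783,444.10 − £2,345,800 = £3,437,644.10.
Interest = £910,400.00, so EBIT − I = £2,527,244.10.
DCL = total CM / (EBIT − I) = £5,783,444.10 / £2,527,244.10 = 2.2884.
%ΔEPS = DCL × %ΔSales = 2.2884 × -20.7% = -47.4%.

-47.4%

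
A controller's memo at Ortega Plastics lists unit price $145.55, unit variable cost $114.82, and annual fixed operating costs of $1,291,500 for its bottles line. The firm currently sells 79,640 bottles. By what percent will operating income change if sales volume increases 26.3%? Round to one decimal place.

Contribution at this volume is 79,640 × $30.73 = $2,447,337.20.
Operating income = contribution − fixed costs = $2,447,337.20 − $1,291,500 = $1,155,837.20.
Degree of operating leverage = $2,447,337.20 / $1,155,837.20 = 2.1174.
So EBIT moves 2.1174 × (+26.3%) = +55.7%.

+55.7%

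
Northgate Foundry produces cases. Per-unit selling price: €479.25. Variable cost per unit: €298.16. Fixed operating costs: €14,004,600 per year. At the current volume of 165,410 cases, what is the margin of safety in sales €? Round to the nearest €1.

Each unit contributes €479.25 − €298.16 = €181.09. Break-even units = €14,004,600 ÷ €181.09 = 77,335.03; break-even revenue = 77,335.03 × €479.25 = €37,062,811.59.
Current sales = 165,410 × €479.25 = €79,272,742.50.
Margin of safety = €79,272,742.50 − €37,062,811.59 = €42,209,931.

€42,209,931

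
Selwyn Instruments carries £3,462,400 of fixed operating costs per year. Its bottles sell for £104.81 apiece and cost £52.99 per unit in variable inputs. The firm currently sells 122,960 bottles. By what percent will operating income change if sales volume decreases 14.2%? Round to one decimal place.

-31.1%

Contribution at this volume is 122,960 × £51.82 = £6,371,787.20.
Subtracting fixed costs: EBIT = £6,371,787.20 − £3,462,400 = £2,909,387.20.
So DOL = total CM / EBIT = £6,371,787.20 / £2,909,387.20 = 2.1901.
So EBIT moves 2.1901 × (-14.2%) = -31.1%.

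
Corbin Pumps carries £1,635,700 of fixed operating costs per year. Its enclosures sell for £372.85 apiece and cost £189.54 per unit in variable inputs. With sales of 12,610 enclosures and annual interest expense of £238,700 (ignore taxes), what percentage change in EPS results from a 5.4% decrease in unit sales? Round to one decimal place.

Contribution at this volume is 12,610 × £183.31 = £2,311,539.10.
Operating income = contribution − fixed costs = £2,311,539.10 − £1,635,700 = £675,839.10.
After interest of £238,700.00, pre-tax earnings = £437,139.10.
DCL = total CM / (EBIT − I) = £2,311,539.10 / £437,139.10 = 5.2879.
%ΔEPS = DCL × %ΔSales = 5.2879 × -5.4% = -28.6%.

-28.6%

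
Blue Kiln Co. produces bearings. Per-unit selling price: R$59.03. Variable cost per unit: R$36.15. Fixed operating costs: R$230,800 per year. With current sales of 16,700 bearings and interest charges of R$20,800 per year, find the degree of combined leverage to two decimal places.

Total contribution margin = 16,700 × R$22.88 = R$382,096.00.
EBIT = R$382,096.00 − R$230,800 = R$151,296.00. Interest = R$20,800.00.
DOL = R$382,096.00 ÷ R$151,296.00 = 2.5255; DFL = R$151,296.00 ÷ R$130,496.00 = 1.1594.
DCL = DOL × DFL = 2.5255 × 1.1594 = 2.9281.

2.93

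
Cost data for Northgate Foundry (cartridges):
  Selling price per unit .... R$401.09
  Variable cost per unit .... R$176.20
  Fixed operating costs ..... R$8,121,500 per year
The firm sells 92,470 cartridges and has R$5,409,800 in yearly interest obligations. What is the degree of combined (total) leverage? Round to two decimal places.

2.86

Contribution at this volume is 92,470 × R$224.89 = R$20,795,578.30.
Operating income = contribution − fixed costs = R$20,795,578.30 − R$8,121,500 = R$12,674,078.30. Interest = R$5,409,800.00.
DOL = R$20,795,578.30 ÷ R$12,674,078.30 = 1.6408; DFL = R$12,674,078.30 ÷ R$7,264,278.30 = 1.7447.
Combined leverage = 1.6408 × 1.7447 = 2.8627.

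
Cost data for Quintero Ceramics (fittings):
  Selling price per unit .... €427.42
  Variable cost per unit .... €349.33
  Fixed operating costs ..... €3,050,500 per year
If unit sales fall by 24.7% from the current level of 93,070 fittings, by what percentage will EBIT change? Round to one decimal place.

Contribution at this volume is 93,070 × €78.09 = €7,267,836.30.
Operating income = contribution − fixed costs = €7,267,836.30 − €3,050,500 = €4,217,336.30.
Degree of operating leverage = €7,267,836.30 / €4,217,336.30 = 1.7233.
%ΔEBIT = DOL × %ΔSales = 1.7233 × -24.7% = -42.6%.

-42.6%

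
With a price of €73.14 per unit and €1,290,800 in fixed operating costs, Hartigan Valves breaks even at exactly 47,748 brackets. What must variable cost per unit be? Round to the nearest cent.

Contribution per unit must be FC / Q = €1,290,800 / 47,748 = €27.0336.
Hence VC = price − CM = €73.14 − €27.0336 = €46.11.

€46.11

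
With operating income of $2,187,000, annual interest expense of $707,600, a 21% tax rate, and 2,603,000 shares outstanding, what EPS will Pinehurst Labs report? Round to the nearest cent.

Pre-tax income = $2,187,000 − $707,600.00 = $1,479,400.00.
After tax at 21%: net income = $1,479,400.00 × 0.79 = $1,168,726.00.
EPS = $1,168,726.00 ÷ 2,603,000 = $0.45.

$0.45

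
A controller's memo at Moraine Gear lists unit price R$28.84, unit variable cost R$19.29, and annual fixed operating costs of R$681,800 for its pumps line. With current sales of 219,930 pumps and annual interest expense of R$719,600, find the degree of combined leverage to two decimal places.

3.01

Contribution at this volume is 219,930 × R$9.55 = R$2,100,331.50.
Subtracting fixed costs: EBIT = R$2,100,331.50 − R$681,800 = R$1,418,531.50. Interest = R$719,600.00, so EBIT − I = R$698,931.50.
Degree of total leverage = total CM / (EBIT − interest) = R$2,100,331.50 / R$698,931.50 = 3.0051.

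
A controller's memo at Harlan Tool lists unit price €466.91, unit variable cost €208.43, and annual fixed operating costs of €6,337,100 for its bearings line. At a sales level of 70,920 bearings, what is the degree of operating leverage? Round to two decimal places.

1.53

At 70,920 units, contribution = 70,920 × €258.48 = €18,331,401.60.
EBIT = €18,331,401.60 − €6,337,100 = €11,994,301.60.
DOL = contribution ÷ EBIT = €18,331,401.60 ÷ €11,994,301.60 = 1.5283.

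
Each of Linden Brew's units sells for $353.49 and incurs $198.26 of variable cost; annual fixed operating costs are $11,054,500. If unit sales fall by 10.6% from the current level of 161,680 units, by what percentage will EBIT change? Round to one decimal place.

-18.9%

At 161,680 units, contribution = 161,680 × $155.23 = $25,097,586.40.
Operating income = contribution − fixed costs = $25,097,586.40 − $11,054,500 = $14,043,086.40.
So DOL = total CM / EBIT = $25,097,586.40 / $14,043,086.40 = 1.7872.
So EBIT moves 1.7872 × (-10.6%) = -18.9%.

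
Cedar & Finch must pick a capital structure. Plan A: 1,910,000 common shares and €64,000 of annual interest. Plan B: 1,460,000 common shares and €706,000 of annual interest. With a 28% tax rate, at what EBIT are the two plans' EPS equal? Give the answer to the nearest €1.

€2,788,933

Set EPS_A = EPS_B: (EBIT − €64,000)(1 − 0.28) ÷ 1,910,000 = (EBIT − €706,000)(1 − 0.28) ÷ 1,460,000.
The (1 − t) factor cancels: (EBIT − 64,000) × 1,460,000 = (EBIT − 706,000) × 1,910,000.
Solving, EBIT = (706,000·1,910,000 − 64,000·1,460,000) / (1,910,000 − 1,460,000) = 1,255,020,000,000 / 450,000 = 2,788,933.33.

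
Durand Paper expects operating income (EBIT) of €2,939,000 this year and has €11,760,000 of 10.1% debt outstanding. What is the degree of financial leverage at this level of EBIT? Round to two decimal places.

Interest = €1,187,760.00.
Degree of financial leverage = EBIT / (EBIT − interest) = €2,939,000 / €1,751,240.00 = 1.6782.

1.68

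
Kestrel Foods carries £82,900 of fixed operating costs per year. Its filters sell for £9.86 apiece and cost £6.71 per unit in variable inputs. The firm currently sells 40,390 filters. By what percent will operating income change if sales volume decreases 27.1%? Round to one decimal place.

Total contribution margin = 40,390 × £3.15 = £127,228.50.
EBIT = £127,228.50 − £82,900 = £44,328.50.
So DOL = total CM / EBIT = £127,228.50 / £44,328.50 = 2.8701.
So EBIT moves 2.8701 × (-27.1%) = -77.8%.

-77.8%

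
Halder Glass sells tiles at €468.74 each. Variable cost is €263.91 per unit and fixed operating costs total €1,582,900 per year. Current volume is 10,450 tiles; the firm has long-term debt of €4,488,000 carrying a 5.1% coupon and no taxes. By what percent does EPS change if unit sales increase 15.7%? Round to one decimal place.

Total contribution margin = 10,450 × €204.83 = €2,140,473.50.
Subtracting fixed costs: EBIT = €2,140,473.50 − €1,582,900 = €557,573.50.
Interest = €228,888.00, so EBIT − I = €328,685.50.
Degree of combined leverage = contribution ÷ (EBIT − I) = €2,140,473.50 ÷ €328,685.50 = 6.5122.
EPS therefore changes by 6.5122 × (+15.7%) = +102.2%.

+102.2%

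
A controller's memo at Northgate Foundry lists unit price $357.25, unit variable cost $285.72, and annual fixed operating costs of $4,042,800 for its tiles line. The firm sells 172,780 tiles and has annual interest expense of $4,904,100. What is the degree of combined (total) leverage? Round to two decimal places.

Contribution at this volume is 172,780 × $71.53 = $12,358,953.40.
EBIT = $12,358,953.40 − $4,042,800 = $8,316,153.40. Interest = $4,904,100.00, so EBIT − I = $3,412,053.40.
Degree of total leverage = total CM / (EBIT − interest) = $12,358,953.40 / $3,412,053.40 = 3.6221.

3.62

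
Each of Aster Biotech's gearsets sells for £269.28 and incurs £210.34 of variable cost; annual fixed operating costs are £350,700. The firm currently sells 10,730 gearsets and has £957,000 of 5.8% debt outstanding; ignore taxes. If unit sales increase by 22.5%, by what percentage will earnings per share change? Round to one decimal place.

+62.9%

At 10,730 units, contribution = 10,730 × £58.94 = £632,426.20.
Operating income = contribution − fixed costs = £632,426.20 − £350,700 = £281,726.20.
After interest of £55,506.00, pre-tax earnings = £226,220.20.
Degree of combined leverage = contribution ÷ (EBIT − I) = £632,426.20 ÷ £226,220.20 = 2.7956.
%ΔEPS = DCL × %ΔSales = 2.7956 × +22.5% = +62.9%.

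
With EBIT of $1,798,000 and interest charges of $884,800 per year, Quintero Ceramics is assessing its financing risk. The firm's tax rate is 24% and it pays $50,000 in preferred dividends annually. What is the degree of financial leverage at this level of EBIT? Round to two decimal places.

2.12

Interest = $884,800.00.
Pre-tax preferred-dividend burden = $50,000 ÷ (1 − 0.24) = $65,789.47.
DFL = EBIT ÷ [EBIT − I − D_p/(1−t)] = $1,798,000 ÷ [$1,798,000 − $884,800.00 − $65,789.47] = $1,798,000 ÷ $847,410.53 = 2.1218.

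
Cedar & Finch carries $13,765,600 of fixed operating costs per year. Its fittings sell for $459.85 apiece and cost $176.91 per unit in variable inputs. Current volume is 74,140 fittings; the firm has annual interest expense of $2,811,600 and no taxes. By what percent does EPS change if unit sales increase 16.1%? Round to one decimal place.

+76.8%

At 74,140 units, contribution = 74,140 × $282.94 = $20,977,171.60.
Operating income = contribution − fixed costs = $20,977,171.60 − $13,765,600 = $7,211,571.60.
After interest of $2,811,600.00, pre-tax earnings = $4,399,971.60.
Degree of combined leverage = contribution ÷ (EBIT − I) = $20,977,171.60 ÷ $4,399,971.60 = 4.7676.
%ΔEPS = DCL × %ΔSales = 4.7676 × +16.1% = +76.8%.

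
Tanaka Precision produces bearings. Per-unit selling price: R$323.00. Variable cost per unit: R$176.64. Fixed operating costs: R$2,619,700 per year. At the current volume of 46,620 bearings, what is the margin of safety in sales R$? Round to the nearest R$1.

R$9,276,878

Unit CM = price − variable cost = R$323.00 − R$176.64 = R$146.36. Break-even units = R$2,619,700 ÷ R$146.36 = 17,899.02; break-even revenue = 17,899.02 × R$323.00 = R$5,781,382.21.
Current sales = 46,620 × R$323.00 = R$15,058,260.00.
Margin of safety = R$15,058,260.00 − R$5,781,382.21 = R$9,276,878.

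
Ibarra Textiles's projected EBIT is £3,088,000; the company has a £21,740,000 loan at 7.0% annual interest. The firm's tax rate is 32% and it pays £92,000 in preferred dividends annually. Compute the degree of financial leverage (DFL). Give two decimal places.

Annual interest charges come to £1,521,800.00.
Preferred dividends grossed up pre-tax: £92,000 / (1 − 0.32) = £135,294.12.
DFL = EBIT ÷ [EBIT − I − D_p/(1−t)] = £3,088,000 ÷ [£3,088,000 − £1,521,800.00 − £135,294.12] = £3,088,000 ÷ £1,430,905.88 = 2.1581.

2.16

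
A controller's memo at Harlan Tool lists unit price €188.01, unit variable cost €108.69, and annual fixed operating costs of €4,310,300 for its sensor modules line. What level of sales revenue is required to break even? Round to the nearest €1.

Contribution margin per unit = €188.01 − €108.69 = €79.32, a CM ratio of €79.32 ÷ €188.01 = 0.4219.
Break-even revenue = fixed costs × price ÷ CM = €4,310,300 × €188.01 ÷ €79.32 = €10,216,585.

€10,216,585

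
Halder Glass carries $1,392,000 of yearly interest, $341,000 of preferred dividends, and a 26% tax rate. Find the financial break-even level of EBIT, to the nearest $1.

Preferred dividends are paid after tax, so their pre-tax equivalent is $341,000 ÷ (1 − 0.26) = $460,810.81.
Financial break-even EBIT = interest + D_p ÷ (1 − t) = $1,392,000 + $460,810.81 = $1,852,810.81.

$1,852,811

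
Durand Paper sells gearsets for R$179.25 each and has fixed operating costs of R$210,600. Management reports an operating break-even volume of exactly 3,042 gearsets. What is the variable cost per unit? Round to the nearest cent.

Contribution per unit must be FC / Q = R$210,600 / 3,042 = R$69.2308.
Variable cost per unit = R$179.25 − R$69.2308 = R$110.02.

R$110.02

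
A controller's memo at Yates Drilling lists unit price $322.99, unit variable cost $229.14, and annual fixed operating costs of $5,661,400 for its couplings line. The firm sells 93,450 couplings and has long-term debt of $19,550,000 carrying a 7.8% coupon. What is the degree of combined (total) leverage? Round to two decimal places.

5.54

Contribution at this volume is 93,450 × $93.85 = $8,770,282.50.
Operating income = contribution − fixed costs = $8,770,282.50 − $5,661,400 = $3,108,882.50. Interest = $1,524,900.00.
DOL = $8,770,282.50 ÷ $3,108,882.50 = 2.8210; DFL = $3,108,882.50 ÷ $1,583,982.50 = 1.9627.
Combined leverage = 2.8210 × 1.9627 = 5.5368.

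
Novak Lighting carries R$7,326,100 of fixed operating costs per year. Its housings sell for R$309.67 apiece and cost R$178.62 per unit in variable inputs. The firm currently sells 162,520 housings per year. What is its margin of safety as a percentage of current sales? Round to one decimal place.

Each unit contributes R$309.67 − R$178.62 = R$131.05. Break-even units = R$7,326,100 ÷ R$131.05 = 55,903.09; break-even revenue = 55,903.09 × R$309.67 = R$17,311,510.01.
Actual sales revenue = 162,520 × R$309.67 = R$50,327,568.40.
Margin of safety = (R$50,327,568.40 − R$17,311,510.01) ÷ R$50,327,568.40 = 65.6%.

65.6%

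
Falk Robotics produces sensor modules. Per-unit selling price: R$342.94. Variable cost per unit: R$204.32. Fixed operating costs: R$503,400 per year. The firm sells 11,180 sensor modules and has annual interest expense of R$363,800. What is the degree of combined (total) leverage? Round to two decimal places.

2.27

At 11,180 units, contribution = 11,180 × R$138.62 = R$1,549,771.60.
Subtracting fixed costs: EBIT = R$1,549,771.60 − R$503,400 = R$1,046,371.60. Interest = R$363,800.00.
DOL = R$1,549,771.60 ÷ R$1,046,371.60 = 1.4811; DFL = R$1,046,371.60 ÷ R$682,571.60 = 1.5330.
DCL = DOL × DFL = 1.4811 × 1.5330 = 2.2705.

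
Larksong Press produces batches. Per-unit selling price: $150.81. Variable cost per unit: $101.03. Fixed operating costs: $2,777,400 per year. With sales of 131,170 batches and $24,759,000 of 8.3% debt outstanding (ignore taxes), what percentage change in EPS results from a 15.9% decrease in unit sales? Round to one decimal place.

Contribution at this volume is 131,170 × $49.78 = $6,529,642.60.
EBIT = $6,529,642.60 − $2,777,400 = $3,752,242.60.
Interest = $2,054,997.00, so EBIT − I = $1,697,245.60.
DCL = total CM / (EBIT − I) = $6,529,642.60 / $1,697,245.60 = 3.8472.
%ΔEPS = DCL × %ΔSales = 3.8472 × -15.9% = -61.2%.

-61.2%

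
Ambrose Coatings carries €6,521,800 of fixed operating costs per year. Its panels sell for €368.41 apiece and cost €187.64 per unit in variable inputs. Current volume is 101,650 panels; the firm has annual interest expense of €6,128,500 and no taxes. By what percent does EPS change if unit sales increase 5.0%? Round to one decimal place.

Total contribution margin = 101,650 × €180.77 = €18,375,270.50.
Subtracting fixed costs: EBIT = €18,375,270.50 − €6,521,800 = €11,853,470.50.
Interest = €6,128,500.00, so EBIT − I = €5,724,970.50.
Degree of combined leverage = contribution ÷ (EBIT − I) = €18,375,270.50 ÷ €5,724,970.50 = 3.2097.
%ΔEPS = DCL × %ΔSales = 3.2097 × +5.0% = +16.0%.

+16.0%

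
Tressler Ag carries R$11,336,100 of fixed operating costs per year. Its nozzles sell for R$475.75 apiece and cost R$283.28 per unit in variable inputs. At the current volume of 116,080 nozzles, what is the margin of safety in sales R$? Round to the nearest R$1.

R$27,204,332

Unit CM = price − variable cost = R$475.75 − R$283.28 = R$192.47. Break-even units = R$11,336,100 ÷ R$192.47 = 58,898.01; break-even revenue = 58,898.01 × R$475.75 = R$28,020,728.30.
Actual sales revenue = 116,080 × R$475.75 = R$55,225,060.00.
Margin of safety = R$55,225,060.00 − R$28,020,728.30 = R$27,204,332.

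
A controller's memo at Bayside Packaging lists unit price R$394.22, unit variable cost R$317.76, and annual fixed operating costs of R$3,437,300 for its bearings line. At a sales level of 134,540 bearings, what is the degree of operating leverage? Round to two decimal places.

1.50

Total contribution margin = 134,540 × R$76.46 = R$10,286,928.40.
EBIT = R$10,286,928.40 − R$3,437,300 = R$6,849,628.40.
DOL = contribution ÷ EBIT = R$10,286,928.40 ÷ R$6,849,628.40 = 1.5018.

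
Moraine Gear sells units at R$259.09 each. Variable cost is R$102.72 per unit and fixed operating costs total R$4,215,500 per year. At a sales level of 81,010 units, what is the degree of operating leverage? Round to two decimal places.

1.50

Total contribution margin = 81,010 × R$156.37 = R$12,667,533.70.
Operating income = contribution − fixed costs = R$12,667,533.70 − R$4,215,500 = R$8,452,033.70.
DOL = contribution ÷ EBIT = R$12,667,533.70 ÷ R$8,452,033.70 = 1.4988.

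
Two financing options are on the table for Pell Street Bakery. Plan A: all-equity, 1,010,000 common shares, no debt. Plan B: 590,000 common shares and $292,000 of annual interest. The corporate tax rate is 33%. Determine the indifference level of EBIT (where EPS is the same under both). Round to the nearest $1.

Set EPS_A = EPS_B: (EBIT − $0)(1 − 0.33) ÷ 1,010,000 = (EBIT − $292,000)(1 − 0.33) ÷ 590,000.
Cancelling (1 − t) and cross-multiplying: 590,000·(EBIT − 0) = 1,010,000·(EBIT − 292,000).
EBIT × (1,010,000 − 590,000) = 292,000 × 1,010,000 − 0 × 590,000 = 294,920,000,000, so EBIT = 294,920,000,000 ÷ 420,000 = 702,190.48.

$702,190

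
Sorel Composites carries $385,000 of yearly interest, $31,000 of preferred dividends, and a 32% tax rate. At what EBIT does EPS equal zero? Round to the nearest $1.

Grossing the preferred dividend up to pre-tax terms: $31,000 / (1 − 0.32) = $45,588.24.
EPS = 0 when EBIT covers interest plus the pre-tax preferred burden: $385,000 + $45,588.24 = $430,588.24.

$430,588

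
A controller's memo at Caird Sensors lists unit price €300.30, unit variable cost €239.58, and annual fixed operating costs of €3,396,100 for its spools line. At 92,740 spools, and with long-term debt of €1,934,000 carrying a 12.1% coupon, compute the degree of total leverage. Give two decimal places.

2.81

At 92,740 units, contribution = 92,740 × €60.72 = €5,631,172.80.
Subtracting fixed costs: EBIT = €5,631,172.80 − €3,396,100 = €2,235,072.80. Interest = €234,014.00, so EBIT − I = €2,001,058.80.
DCL = contribution ÷ (EBIT − I) = €5,631,172.80 ÷ €2,001,058.80 = 2.8141.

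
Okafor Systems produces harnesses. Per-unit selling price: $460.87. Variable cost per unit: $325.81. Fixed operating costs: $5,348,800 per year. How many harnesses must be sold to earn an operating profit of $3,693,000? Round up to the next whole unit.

Each unit contributes $460.87 − $325.81 = $135.06.
Units = (FC + target) / CM = ($5,348,800 + $3,693,000) / $135.06 = 66,946.54, so 66,947 harnesses.

66,947 harnesses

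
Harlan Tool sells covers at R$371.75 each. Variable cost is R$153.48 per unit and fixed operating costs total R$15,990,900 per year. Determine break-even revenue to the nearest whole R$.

Contribution margin per unit = R$371.75 − R$153.48 = R$218.27, a CM ratio of R$218.27 ÷ R$371.75 = 0.5871.
Break-even revenue = fixed costs × price ÷ CM = R$15,990,900 × R$371.75 ÷ R$218.27 = R$27,235,154.

R$27,235,154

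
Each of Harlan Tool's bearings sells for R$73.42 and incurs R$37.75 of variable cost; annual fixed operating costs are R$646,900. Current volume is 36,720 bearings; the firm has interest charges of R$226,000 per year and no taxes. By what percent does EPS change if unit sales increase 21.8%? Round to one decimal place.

+65.4%

Total contribution margin = 36,720 × R$35.67 = R$1,309,802.40.
Subtracting fixed costs: EBIT = R$1,309,802.40 − R$646,900 = R$662,902.40.
After interest of R$226,000.00, pre-tax earnings = R$436,902.40.
DCL = total CM / (EBIT − I) = R$1,309,802.40 / R$436,902.40 = 2.9979.
%ΔEPS = DCL × %ΔSales = 2.9979 × +21.8% = +65.4%.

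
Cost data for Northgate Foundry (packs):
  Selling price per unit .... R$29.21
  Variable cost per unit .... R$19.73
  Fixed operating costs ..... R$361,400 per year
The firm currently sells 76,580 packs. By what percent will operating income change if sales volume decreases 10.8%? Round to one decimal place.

Contribution at this volume is 76,580 × R$9.48 = R$725,978.40.
EBIT = R$725,978.40 − R$361,400 = R$364,578.40.
DOL = contribution ÷ EBIT = R$725,978.40 ÷ R$364,578.40 = 1.9913.
%ΔEBIT = DOL × %ΔSales = 1.9913 × -10.8% = -21.5%.

-21.5%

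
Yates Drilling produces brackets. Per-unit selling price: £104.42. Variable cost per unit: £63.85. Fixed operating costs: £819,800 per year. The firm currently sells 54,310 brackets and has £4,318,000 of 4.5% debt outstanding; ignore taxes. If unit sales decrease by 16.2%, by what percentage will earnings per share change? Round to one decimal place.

Total contribution margin = 54,310 × £40.57 = £2,203,356.70.
Operating income = contribution − fixed costs = £2,203,356.70 − £819,800 = £1,383,556.70.
After interest of £194,310.00, pre-tax earnings = £1,189,246.70.
DCL = total CM / (EBIT − I) = £2,203,356.70 / £1,189,246.70 = 1.8527.
%ΔEPS = DCL × %ΔSales = 1.8527 × -16.2% = -30.0%.

-30.0%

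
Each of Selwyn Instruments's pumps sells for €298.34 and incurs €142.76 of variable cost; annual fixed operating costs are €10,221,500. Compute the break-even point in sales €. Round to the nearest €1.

€19,600,735

Contribution margin per unit = €298.34 − €142.76 = €155.58, a CM ratio of €155.58 ÷ €298.34 = 0.5215.
Break-even sales = FC ÷ CM ratio = €10,221,500 × €298.34 / €155.58 = €19,600,735.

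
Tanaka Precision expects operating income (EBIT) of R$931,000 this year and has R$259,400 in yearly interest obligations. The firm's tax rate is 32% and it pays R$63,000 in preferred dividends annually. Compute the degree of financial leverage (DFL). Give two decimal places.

1.61

Interest = R$259,400.00.
Preferred dividends grossed up pre-tax: R$63,000 / (1 − 0.32) = R$92,647.06.
DFL = EBIT ÷ [EBIT − I − D_p/(1−t)] = R$931,000 ÷ [R$931,000 − R$259,400.00 − R$92,647.06] = R$931,000 ÷ R$578,952.94 = 1.6081.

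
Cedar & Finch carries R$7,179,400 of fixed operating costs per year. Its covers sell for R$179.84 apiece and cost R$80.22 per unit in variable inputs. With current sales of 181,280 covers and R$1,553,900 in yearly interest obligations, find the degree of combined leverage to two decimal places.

1.94

Total contribution margin = 181,280 × R$99.62 = R$18,059,113.60.
EBIT = R$18,059,113.60 − R$7,179,400 = R$10,879,713.60. Interest = R$1,553,900.00.
DOL = R$18,059,113.60 ÷ R$10,879,713.60 = 1.6599; DFL = R$10,879,713.60 ÷ R$9,325,813.60 = 1.1666.
DCL = DOL × DFL = 1.6599 × 1.1666 = 1.9364.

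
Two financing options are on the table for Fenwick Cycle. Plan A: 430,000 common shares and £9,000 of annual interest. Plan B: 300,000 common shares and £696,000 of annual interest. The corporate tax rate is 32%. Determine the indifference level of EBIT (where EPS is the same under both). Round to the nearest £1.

At indifference, (EBIT − 9,000)(1 − t)/430,000 = (EBIT − 696,000)(1 − t)/300,000.
Cancelling (1 − t) and cross-multiplying: 300,000·(EBIT − 9,000) = 430,000·(EBIT − 696,000).
EBIT × (430,000 − 300,000) = 696,000 × 430,000 − 9,000 × 300,000 = 296,580,000,000, so EBIT = 296,580,000,000 ÷ 130,000 = 2,281,384.62.

£2,281,385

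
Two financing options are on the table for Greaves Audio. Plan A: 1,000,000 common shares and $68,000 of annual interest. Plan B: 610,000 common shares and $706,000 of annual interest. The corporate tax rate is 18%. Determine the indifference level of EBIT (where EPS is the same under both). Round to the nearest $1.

$1,703,897

Set EPS_A = EPS_B: (EBIT − $68,000)(1 − 0.18) ÷ 1,000,000 = (EBIT − $706,000)(1 − 0.18) ÷ 610,000.
The (1 − t) factor cancels: (EBIT − 68,000) × 610,000 = (EBIT − 706,000) × 1,000,000.
EBIT × (1,000,000 − 610,000) = 706,000 × 1,000,000 − 68,000 × 610,000 = 664,520,000,000, so EBIT = 664,520,000,000 ÷ 390,000 = 1,703,897.44.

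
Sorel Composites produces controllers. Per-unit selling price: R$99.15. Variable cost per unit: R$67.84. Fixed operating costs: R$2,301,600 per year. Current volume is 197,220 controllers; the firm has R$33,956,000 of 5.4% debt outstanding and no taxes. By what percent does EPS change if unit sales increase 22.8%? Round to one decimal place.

Contribution at this volume is 197,220 × R$31.31 = R$6,174,958.20.
Subtracting fixed costs: EBIT = R$6,174,958.20 − R$2,301,600 = R$3,873,358.20.
Interest = R$1,833,624.00, so EBIT − I = R$2,039,734.20.
Degree of combined leverage = contribution ÷ (EBIT − I) = R$6,174,958.20 ÷ R$2,039,734.20 = 3.0273.
%ΔEPS = DCL × %ΔSales = 3.0273 × +22.8% = +69.0%.

+69.0%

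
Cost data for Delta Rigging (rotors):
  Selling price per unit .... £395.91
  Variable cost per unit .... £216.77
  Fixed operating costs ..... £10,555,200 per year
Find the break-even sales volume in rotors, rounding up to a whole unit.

58,922 rotors

Each unit contributes £395.91 − £216.77 = £179.14.
Break-even volume = fixed costs ÷ CM per unit = £10,555,200 ÷ £179.14 = 58,921.51, so 58,922 rotors.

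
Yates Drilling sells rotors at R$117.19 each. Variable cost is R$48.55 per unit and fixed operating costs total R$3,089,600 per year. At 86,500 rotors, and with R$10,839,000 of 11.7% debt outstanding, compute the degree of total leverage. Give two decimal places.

3.76

Contribution at this volume is 86,500 × R$68.64 = R$5,937,360.00.
Subtracting fixed costs: EBIT = R$5,937,360.00 − R$3,089,600 = R$2,847,760.00. Interest = R$1,268,163.00.
DOL = R$5,937,360.00 ÷ R$2,847,760.00 = 2.0849; DFL = R$2,847,760.00 ÷ R$1,579,597.00 = 1.8028.
DCL = DOL × DFL = 2.0849 × 1.8028 = 3.7587.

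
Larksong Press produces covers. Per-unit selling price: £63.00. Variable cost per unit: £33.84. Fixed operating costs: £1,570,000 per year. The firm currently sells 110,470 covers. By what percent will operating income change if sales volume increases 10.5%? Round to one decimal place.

At 110,470 units, contribution = 110,470 × £29.16 = £3,221,305.20.
Operating income = contribution − fixed costs = £3,221,305.20 − £1,570,000 = £1,651,305.20.
Degree of operating leverage = £3,221,305.20 / £1,651,305.20 = 1.9508.
So EBIT moves 1.9508 × (+10.5%) = +20.5%.

+20.5%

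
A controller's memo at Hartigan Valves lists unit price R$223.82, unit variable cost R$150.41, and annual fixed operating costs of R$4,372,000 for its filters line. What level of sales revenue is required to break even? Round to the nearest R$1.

R$13,329,806

Contribution margin per unit = R$223.82 − R$150.41 = R$73.41, a CM ratio of R$73.41 ÷ R$223.82 = 0.3280.
Break-even revenue = fixed costs × price ÷ CM = R$4,372,000 × R$223.82 ÷ R$73.41 = R$13,329,806.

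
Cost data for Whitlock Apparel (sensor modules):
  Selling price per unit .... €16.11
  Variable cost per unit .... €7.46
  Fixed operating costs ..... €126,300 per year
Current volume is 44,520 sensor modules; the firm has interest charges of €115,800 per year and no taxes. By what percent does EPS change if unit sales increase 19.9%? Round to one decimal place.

At 44,520 units, contribution = 44,520 × €8.65 = €385,098.00.
EBIT = €385,098.00 − €126,300 = €258,798.00.
Interest = €115,800.00, so EBIT − I = €142,998.00.
Degree of combined leverage = contribution ÷ (EBIT − I) = €385,098.00 ÷ €142,998.00 = 2.6930.
EPS therefore changes by 2.6930 × (+19.9%) = +53.6%.

+53.6%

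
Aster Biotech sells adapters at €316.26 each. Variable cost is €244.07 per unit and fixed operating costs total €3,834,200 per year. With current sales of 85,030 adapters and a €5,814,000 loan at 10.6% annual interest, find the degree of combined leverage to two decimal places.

3.64

At 85,030 units, contribution = 85,030 × €72.19 = €6,138,315.70.
Operating income = contribution − fixed costs = €6,138,315.70 − €3,834,200 = €2,304,115.70. Interest = €616,284.00, so EBIT − I = €1,687,831.70.
DCL = contribution ÷ (EBIT − I) = €6,138,315.70 ÷ €1,687,831.70 = 3.6368.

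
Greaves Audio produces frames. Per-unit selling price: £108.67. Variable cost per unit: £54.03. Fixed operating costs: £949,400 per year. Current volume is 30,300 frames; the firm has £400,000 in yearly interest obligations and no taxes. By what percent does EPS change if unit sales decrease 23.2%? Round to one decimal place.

Contribution at this volume is 30,300 × £54.64 = £1,655,592.00.
EBIT = £1,655,592.00 − £949,400 = £706,192.00.
After interest of £400,000.00, pre-tax earnings = £306,192.00.
Degree of combined leverage = contribution ÷ (EBIT − I) = £1,655,592.00 ÷ £306,192.00 = 5.4070.
EPS therefore changes by 5.4070 × (-23.2%) = -125.4%.

-125.4%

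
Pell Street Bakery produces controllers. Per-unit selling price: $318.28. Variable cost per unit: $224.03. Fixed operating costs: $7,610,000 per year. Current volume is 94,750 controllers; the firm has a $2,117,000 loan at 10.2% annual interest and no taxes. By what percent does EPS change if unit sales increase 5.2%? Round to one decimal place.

+42.1%

Contribution at this volume is 94,750 × $94.25 = $8,930,187.50.
EBIT = $8,930,187.50 − $7,610,000 = $1,320,187.50.
After interest of $215,934.00, pre-tax earnings = $1,104,253.50.
Degree of combined leverage = contribution ÷ (EBIT − I) = $8,930,187.50 ÷ $1,104,253.50 = 8.0871.
%ΔEPS = DCL × %ΔSales = 8.0871 × +5.2% = +42.1%.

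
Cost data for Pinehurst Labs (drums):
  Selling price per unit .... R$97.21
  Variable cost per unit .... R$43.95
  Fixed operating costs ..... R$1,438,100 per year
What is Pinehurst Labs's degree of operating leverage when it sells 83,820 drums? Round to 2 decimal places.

At 83,820 units, contribution = 83,820 × R$53.26 = R$4,464,253.20.
Subtracting fixed costs: EBIT = R$4,464,253.20 − R$1,438,100 = R$3,026,153.20.
Degree of operating leverage = R$4,464,253.20 / R$3,026,153.20 = 1.4752.

1.48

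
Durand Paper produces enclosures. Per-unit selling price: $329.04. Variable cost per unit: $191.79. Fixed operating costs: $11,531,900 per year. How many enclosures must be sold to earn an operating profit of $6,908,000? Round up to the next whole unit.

134,353 enclosures

Contribution margin per unit = $329.04 − $191.79 = $137.25.
Required volume = (fixed costs + target profit) ÷ CM = ($11,531,900 + $6,908,000) ÷ $137.25 = 134,352.64, so 134,353 enclosures.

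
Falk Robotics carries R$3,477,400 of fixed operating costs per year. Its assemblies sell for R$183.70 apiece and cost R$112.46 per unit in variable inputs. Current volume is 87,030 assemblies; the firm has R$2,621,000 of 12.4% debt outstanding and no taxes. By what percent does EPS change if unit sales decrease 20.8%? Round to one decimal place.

At 87,030 units, contribution = 87,030 × R$71.24 = R$6,200,017.20.
EBIT = R$6,200,017.20 − R$3,477,400 = R$2,722,617.20.
Interest = R$325,004.00, so EBIT − I = R$2,397,613.20.
DCL = total CM / (EBIT − I) = R$6,200,017.20 / R$2,397,613.20 = 2.5859.
EPS therefore changes by 2.5859 × (-20.8%) = -53.8%.

-53.8%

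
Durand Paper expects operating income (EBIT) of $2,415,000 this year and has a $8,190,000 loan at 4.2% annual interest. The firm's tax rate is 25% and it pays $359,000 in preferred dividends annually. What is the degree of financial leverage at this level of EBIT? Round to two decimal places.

1.52

Annual interest charges come to $343,980.00.
Pre-tax preferred-dividend burden = $359,000 ÷ (1 − 0.25) = $478,666.67.
DFL = EBIT ÷ [EBIT − I − D_p/(1−t)] = $2,415,000 ÷ [$2,415,000 − $343,980.00 − $478,666.67] = $2,415,000 ÷ $1,592,353.33 = 1.5166.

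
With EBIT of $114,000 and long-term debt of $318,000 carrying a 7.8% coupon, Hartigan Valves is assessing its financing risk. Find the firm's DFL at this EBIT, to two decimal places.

Annual interest charges come to $24,804.00.
DFL = EBIT ÷ (EBIT − I) = $114,000 ÷ ($114,000 − $24,804.00) = $114,000 ÷ $89,196.00 = 1.2781.

1.28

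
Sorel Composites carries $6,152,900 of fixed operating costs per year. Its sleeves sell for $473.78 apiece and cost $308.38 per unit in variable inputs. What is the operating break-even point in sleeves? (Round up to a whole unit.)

Contribution margin per unit = $473.78 − $308.38 = $165.40.
Break-even Q = $6,152,900 / $165.40 = 37,200.12 → 37,201 sleeves.

37,201 sleeves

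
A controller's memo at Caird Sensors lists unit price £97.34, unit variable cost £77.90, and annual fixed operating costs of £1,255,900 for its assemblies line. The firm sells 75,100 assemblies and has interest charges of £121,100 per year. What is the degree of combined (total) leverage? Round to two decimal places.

Contribution at this volume is 75,100 × £19.44 = £1,459,944.00.
EBIT = £1,459,944.00 − £1,255,900 = £204,044.00. Interest = £121,100.00.
DOL = £1,459,944.00 ÷ £204,044.00 = 7.1550; DFL = £204,044.00 ÷ £82,944.00 = 2.4600.
DCL = DOL × DFL = 7.1550 × 2.4600 = 17.6013.

17.60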